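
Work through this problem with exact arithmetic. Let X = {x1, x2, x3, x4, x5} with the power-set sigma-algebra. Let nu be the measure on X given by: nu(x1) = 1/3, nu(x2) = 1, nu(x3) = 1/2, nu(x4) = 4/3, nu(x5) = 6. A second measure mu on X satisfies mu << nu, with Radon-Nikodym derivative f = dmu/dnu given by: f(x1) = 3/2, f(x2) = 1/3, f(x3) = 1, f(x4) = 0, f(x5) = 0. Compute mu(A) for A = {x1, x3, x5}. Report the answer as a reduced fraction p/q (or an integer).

By the defining property of the Radon-Nikodym derivative, for every measurable set A,
  mu(A) = integral_A f dnu.
Since nu is a discrete measure concentrated on the atoms of X, the integral over A reduces to the sum
  mu(A) = sum_{x in A} f(x) * nu({x}).
Computing each term:
  x1: f(x1) * nu(x1) = 3/2 * 1/3 = 1/2.
  x3: f(x3) * nu(x3) = 1 * 1/2 = 1/2.
  x5: f(x5) * nu(x5) = 0 * 6 = 0.
Summing: mu(A) = 1/2 + 1/2 + 0 = 1.

1


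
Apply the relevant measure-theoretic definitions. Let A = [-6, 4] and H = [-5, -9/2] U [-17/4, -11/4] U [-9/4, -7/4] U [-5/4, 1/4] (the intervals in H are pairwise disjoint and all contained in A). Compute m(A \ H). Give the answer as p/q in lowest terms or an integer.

The ambient interval has length m(A) = 4 - (-6) = 10.
Since the holes are disjoint and sit inside A, by finite additivity
  m(H) = sum_i (b_i - a_i), and m(A \ H) = m(A) - m(H).
Computing the hole measures:
  m(H_1) = -9/2 - (-5) = 1/2.
  m(H_2) = -11/4 - (-17/4) = 3/2.
  m(H_3) = -7/4 - (-9/4) = 1/2.
  m(H_4) = 1/4 - (-5/4) = 3/2.
Summed: m(H) = 1/2 + 3/2 + 1/2 + 3/2 = 4.
So m(A \ H) = 10 - 4 = 6.

6


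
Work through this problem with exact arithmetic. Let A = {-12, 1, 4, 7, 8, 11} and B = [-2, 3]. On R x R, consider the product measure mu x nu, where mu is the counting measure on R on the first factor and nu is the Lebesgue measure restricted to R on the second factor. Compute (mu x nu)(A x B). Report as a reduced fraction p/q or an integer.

For a measurable rectangle A x B, the product measure satisfies
  (mu x nu)(A x B) = mu(A) * nu(B).
  mu(A) = 6.
  nu(B) = 5.
  (mu x nu)(A x B) = 6 * 5 = 30.

30


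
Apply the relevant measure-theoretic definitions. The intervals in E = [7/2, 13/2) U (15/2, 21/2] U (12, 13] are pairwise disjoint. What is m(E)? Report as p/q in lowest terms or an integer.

For pairwise disjoint intervals, m(union_i I_i) = sum_i m(I_i),
and m is invariant under swapping open/closed endpoints (single points have measure 0).
So m(E) = sum_i (b_i - a_i).
  I_1 has length 13/2 - 7/2 = 3.
  I_2 has length 21/2 - 15/2 = 3.
  I_3 has length 13 - 12 = 1.
Summing:
  m(E) = 3 + 3 + 1 = 7.

7


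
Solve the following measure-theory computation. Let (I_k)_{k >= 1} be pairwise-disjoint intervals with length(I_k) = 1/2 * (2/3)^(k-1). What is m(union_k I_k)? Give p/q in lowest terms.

By countable additivity of the Lebesgue measure on pairwise disjoint measurable sets,
  m(union_{k >= 1} I_k) = sum_{k >= 1} m(I_k) = sum_{k >= 1} a * r^(k-1),
  with a = 1/2 and r = 2/3.
Since 0 < r = 2/3 < 1, the geometric series converges:
  sum_{k >= 1} a * r^(k-1) = a / (1 - r).
  = 1/2 / (1 - 2/3)
  = 1/2 / (1/3)
  = 3/2.

3/2


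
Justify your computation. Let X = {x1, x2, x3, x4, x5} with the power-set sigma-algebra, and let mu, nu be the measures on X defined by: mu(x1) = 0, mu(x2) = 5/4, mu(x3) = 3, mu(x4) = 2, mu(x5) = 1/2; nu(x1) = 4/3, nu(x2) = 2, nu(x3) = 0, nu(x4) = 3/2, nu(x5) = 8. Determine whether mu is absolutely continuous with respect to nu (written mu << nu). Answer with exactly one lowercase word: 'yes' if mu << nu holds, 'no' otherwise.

mu << nu means: every nu-null measurable set is also mu-null; equivalently, for every atom x, if nu({x}) = 0 then mu({x}) = 0.
Checking each atom:
  x1: nu = 4/3 > 0 -> no constraint.
  x2: nu = 2 > 0 -> no constraint.
  x3: nu = 0, mu = 3 > 0 -> violates mu << nu.
  x4: nu = 3/2 > 0 -> no constraint.
  x5: nu = 8 > 0 -> no constraint.
The atom(s) x3 violate the condition (nu = 0 but mu > 0). Therefore mu is NOT absolutely continuous w.r.t. nu.

no


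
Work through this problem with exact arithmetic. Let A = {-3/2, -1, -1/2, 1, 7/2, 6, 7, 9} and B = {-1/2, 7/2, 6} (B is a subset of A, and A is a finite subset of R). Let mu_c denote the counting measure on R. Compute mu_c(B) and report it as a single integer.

Counting measure assigns mu_c(E) = |E| (number of elements) when E is finite.
B has 3 element(s), so mu_c(B) = 3.

3


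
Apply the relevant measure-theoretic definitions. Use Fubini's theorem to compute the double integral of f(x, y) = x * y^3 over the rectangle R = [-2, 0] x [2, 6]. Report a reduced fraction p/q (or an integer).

f(x, y) is a tensor product of a function of x and a function of y, and both factors are bounded continuous (hence Lebesgue integrable) on the rectangle, so Fubini's theorem applies:
  integral_R f d(m x m) = (integral_a1^b1 x dx) * (integral_a2^b2 y^3 dy).
Inner integral in x: integral_{-2}^{0} x dx = (0^2 - (-2)^2)/2
  = -2.
Inner integral in y: integral_{2}^{6} y^3 dy = (6^4 - 2^4)/4
  = 320.
Product: (-2) * (320) = -640.

-640


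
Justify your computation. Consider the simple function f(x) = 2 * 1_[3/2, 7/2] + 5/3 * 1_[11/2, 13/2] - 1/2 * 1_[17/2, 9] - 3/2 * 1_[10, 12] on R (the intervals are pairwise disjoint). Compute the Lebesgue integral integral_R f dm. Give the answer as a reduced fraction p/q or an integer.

For a simple function f = sum_i c_i * 1_{A_i} with disjoint A_i,
  integral f dm = sum_i c_i * m(A_i).
Lengths of the A_i:
  m(A_1) = 7/2 - 3/2 = 2.
  m(A_2) = 13/2 - 11/2 = 1.
  m(A_3) = 9 - 17/2 = 1/2.
  m(A_4) = 12 - 10 = 2.
Contributions c_i * m(A_i):
  (2) * (2) = 4.
  (5/3) * (1) = 5/3.
  (-1/2) * (1/2) = -1/4.
  (-3/2) * (2) = -3.
Total: 4 + 5/3 - 1/4 - 3 = 29/12.

29/12


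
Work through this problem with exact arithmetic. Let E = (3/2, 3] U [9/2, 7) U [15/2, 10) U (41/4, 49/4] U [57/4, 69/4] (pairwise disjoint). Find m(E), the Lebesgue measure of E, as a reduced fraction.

For pairwise disjoint intervals, m(union_i I_i) = sum_i m(I_i),
and m is invariant under swapping open/closed endpoints (single points have measure 0).
So m(E) = sum_i (b_i - a_i).
  I_1 has length 3 - 3/2 = 3/2.
  I_2 has length 7 - 9/2 = 5/2.
  I_3 has length 10 - 15/2 = 5/2.
  I_4 has length 49/4 - 41/4 = 2.
  I_5 has length 69/4 - 57/4 = 3.
Summing:
  m(E) = 3/2 + 5/2 + 5/2 + 2 + 3 = 23/2.

23/2


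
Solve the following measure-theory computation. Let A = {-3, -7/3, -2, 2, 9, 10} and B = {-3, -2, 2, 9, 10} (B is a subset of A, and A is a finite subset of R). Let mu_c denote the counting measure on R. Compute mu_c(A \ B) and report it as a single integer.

Counting measure assigns mu_c(E) = |E| (number of elements) when E is finite. For B subset A, A \ B is the set of elements of A not in B, so |A \ B| = |A| - |B|.
|A| = 6, |B| = 5, so mu_c(A \ B) = 6 - 5 = 1.

1


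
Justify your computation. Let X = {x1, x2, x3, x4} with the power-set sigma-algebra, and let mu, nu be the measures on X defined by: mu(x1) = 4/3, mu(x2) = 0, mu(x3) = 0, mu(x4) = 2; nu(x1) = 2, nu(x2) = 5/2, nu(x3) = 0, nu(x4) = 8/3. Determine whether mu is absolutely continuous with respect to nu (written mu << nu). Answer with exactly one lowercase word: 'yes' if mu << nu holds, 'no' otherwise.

mu << nu means: every nu-null measurable set is also mu-null; equivalently, for every atom x, if nu({x}) = 0 then mu({x}) = 0.
Checking each atom:
  x1: nu = 2 > 0 -> no constraint.
  x2: nu = 5/2 > 0 -> no constraint.
  x3: nu = 0, mu = 0 -> consistent with mu << nu.
  x4: nu = 8/3 > 0 -> no constraint.
No atom violates the condition. Therefore mu << nu.

yes


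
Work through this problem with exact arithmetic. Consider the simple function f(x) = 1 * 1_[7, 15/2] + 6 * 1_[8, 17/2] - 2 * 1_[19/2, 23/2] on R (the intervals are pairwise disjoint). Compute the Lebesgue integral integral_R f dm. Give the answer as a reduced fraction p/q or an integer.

For a simple function f = sum_i c_i * 1_{A_i} with disjoint A_i,
  integral f dm = sum_i c_i * m(A_i).
Lengths of the A_i:
  m(A_1) = 15/2 - 7 = 1/2.
  m(A_2) = 17/2 - 8 = 1/2.
  m(A_3) = 23/2 - 19/2 = 2.
Contributions c_i * m(A_i):
  (1) * (1/2) = 1/2.
  (6) * (1/2) = 3.
  (-2) * (2) = -4.
Total: 1/2 + 3 - 4 = -1/2.

-1/2


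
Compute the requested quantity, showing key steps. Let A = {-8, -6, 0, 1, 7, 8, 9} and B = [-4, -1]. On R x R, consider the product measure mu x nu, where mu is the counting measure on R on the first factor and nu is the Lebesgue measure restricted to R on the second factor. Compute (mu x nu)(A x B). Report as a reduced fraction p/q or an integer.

For a measurable rectangle A x B, the product measure satisfies
  (mu x nu)(A x B) = mu(A) * nu(B).
  mu(A) = 7.
  nu(B) = 3.
  (mu x nu)(A x B) = 7 * 3 = 21.

21


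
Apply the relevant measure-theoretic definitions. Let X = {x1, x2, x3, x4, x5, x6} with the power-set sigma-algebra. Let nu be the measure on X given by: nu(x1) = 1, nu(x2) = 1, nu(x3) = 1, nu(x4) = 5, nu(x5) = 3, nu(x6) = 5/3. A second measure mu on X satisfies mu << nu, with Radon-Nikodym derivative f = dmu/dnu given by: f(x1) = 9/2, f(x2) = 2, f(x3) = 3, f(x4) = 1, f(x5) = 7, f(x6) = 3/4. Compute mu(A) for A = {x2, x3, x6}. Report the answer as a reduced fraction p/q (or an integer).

By the defining property of the Radon-Nikodym derivative, for every measurable set A,
  mu(A) = integral_A f dnu.
Since nu is a discrete measure concentrated on the atoms of X, the integral over A reduces to the sum
  mu(A) = sum_{x in A} f(x) * nu({x}).
Computing each term:
  x2: f(x2) * nu(x2) = 2 * 1 = 2.
  x3: f(x3) * nu(x3) = 3 * 1 = 3.
  x6: f(x6) * nu(x6) = 3/4 * 5/3 = 5/4.
Summing: mu(A) = 2 + 3 + 5/4 = 25/4.

25/4


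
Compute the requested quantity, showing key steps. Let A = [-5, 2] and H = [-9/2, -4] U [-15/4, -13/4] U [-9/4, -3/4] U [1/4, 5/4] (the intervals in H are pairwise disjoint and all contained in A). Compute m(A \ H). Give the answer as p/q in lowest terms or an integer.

The ambient interval has length m(A) = 2 - (-5) = 7.
Since the holes are disjoint and sit inside A, by finite additivity
  m(H) = sum_i (b_i - a_i), and m(A \ H) = m(A) - m(H).
Computing the hole measures:
  m(H_1) = -4 - (-9/2) = 1/2.
  m(H_2) = -13/4 - (-15/4) = 1/2.
  m(H_3) = -3/4 - (-9/4) = 3/2.
  m(H_4) = 5/4 - 1/4 = 1.
Summed: m(H) = 1/2 + 1/2 + 3/2 + 1 = 7/2.
So m(A \ H) = 7 - 7/2 = 7/2.

7/2


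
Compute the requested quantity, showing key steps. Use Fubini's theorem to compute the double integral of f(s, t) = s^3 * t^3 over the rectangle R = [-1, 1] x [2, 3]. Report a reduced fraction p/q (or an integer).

f(s, t) is a tensor product of a function of s and a function of t, and both factors are bounded continuous (hence Lebesgue integrable) on the rectangle, so Fubini's theorem applies:
  integral_R f d(m x m) = (integral_a1^b1 s^3 ds) * (integral_a2^b2 t^3 dt).
Inner integral in s: integral_{-1}^{1} s^3 ds = (1^4 - (-1)^4)/4
  = 0.
Inner integral in t: integral_{2}^{3} t^3 dt = (3^4 - 2^4)/4
  = 65/4.
Product: (0) * (65/4) = 0.

0


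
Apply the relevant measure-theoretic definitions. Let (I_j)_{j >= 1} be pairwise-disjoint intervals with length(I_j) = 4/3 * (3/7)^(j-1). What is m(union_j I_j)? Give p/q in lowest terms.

By countable additivity of the Lebesgue measure on pairwise disjoint measurable sets,
  m(union_{j >= 1} I_j) = sum_{j >= 1} m(I_j) = sum_{j >= 1} a * r^(j-1),
  with a = 4/3 and r = 3/7.
Since 0 < r = 3/7 < 1, the geometric series converges:
  sum_{j >= 1} a * r^(j-1) = a / (1 - r).
  = 4/3 / (1 - 3/7)
  = 4/3 / (4/7)
  = 7/3.

7/3


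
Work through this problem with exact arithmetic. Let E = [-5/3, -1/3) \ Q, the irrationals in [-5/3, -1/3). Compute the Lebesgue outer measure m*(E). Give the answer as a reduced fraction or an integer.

The interval I = [-5/3, -1/3) has m(I) = -1/3 - (-5/3) = 4/3 (endpoints are measure-zero, so open/closed/half-open agree). Write I = (I cap Q) u (I \ Q). The rationals in I are countable, so m*(I cap Q) = 0 (cover each rational by intervals whose total length is arbitrarily small). By countable subadditivity m*(I) <= m*(I cap Q) + m*(I \ Q), hence m*(I \ Q) >= m(I) = 4/3. The reverse inequality m*(I \ Q) <= m*(I) = 4/3 is trivial since (I \ Q) is a subset of I. Therefore m*(I \ Q) = 4/3.

4/3


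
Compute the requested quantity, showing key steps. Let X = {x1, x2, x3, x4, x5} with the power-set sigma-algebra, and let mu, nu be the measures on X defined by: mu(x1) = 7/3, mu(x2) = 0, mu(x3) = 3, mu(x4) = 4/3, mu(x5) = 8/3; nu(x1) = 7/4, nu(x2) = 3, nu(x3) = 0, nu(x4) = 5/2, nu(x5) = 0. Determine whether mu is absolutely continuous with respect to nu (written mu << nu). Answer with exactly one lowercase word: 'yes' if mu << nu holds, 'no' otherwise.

mu << nu means: every nu-null measurable set is also mu-null; equivalently, for every atom x, if nu({x}) = 0 then mu({x}) = 0.
Checking each atom:
  x1: nu = 7/4 > 0 -> no constraint.
  x2: nu = 3 > 0 -> no constraint.
  x3: nu = 0, mu = 3 > 0 -> violates mu << nu.
  x4: nu = 5/2 > 0 -> no constraint.
  x5: nu = 0, mu = 8/3 > 0 -> violates mu << nu.
The atom(s) x3, x5 violate the condition (nu = 0 but mu > 0). Therefore mu is NOT absolutely continuous w.r.t. nu.

no


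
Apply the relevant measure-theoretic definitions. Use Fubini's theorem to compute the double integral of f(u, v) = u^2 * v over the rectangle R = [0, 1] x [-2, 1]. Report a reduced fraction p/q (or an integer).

f(u, v) is a tensor product of a function of u and a function of v, and both factors are bounded continuous (hence Lebesgue integrable) on the rectangle, so Fubini's theorem applies:
  integral_R f d(m x m) = (integral_a1^b1 u^2 du) * (integral_a2^b2 v dv).
Inner integral in u: integral_{0}^{1} u^2 du = (1^3 - 0^3)/3
  = 1/3.
Inner integral in v: integral_{-2}^{1} v dv = (1^2 - (-2)^2)/2
  = -3/2.
Product: (1/3) * (-3/2) = -1/2.

-1/2


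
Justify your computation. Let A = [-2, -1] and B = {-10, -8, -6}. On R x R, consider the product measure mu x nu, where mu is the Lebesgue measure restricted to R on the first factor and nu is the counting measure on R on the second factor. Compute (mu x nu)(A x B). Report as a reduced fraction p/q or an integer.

For a measurable rectangle A x B, the product measure satisfies
  (mu x nu)(A x B) = mu(A) * nu(B).
  mu(A) = 1.
  nu(B) = 3.
  (mu x nu)(A x B) = 1 * 3 = 3.

3


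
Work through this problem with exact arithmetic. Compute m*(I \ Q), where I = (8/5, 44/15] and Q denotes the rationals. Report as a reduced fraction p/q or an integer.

The interval I = (8/5, 44/15] has m(I) = 44/15 - 8/5 = 4/3 (endpoints are measure-zero, so open/closed/half-open agree). Write I = (I cap Q) u (I \ Q). The rationals in I are countable, so m*(I cap Q) = 0 (cover each rational by intervals whose total length is arbitrarily small). By countable subadditivity m*(I) <= m*(I cap Q) + m*(I \ Q), hence m*(I \ Q) >= m(I) = 4/3. The reverse inequality m*(I \ Q) <= m*(I) = 4/3 is trivial since (I \ Q) is a subset of I. Therefore m*(I \ Q) = 4/3.

4/3


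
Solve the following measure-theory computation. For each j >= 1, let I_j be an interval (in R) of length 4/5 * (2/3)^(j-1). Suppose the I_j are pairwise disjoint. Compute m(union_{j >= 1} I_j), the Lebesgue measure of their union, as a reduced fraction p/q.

By countable additivity of the Lebesgue measure on pairwise disjoint measurable sets,
  m(union_{j >= 1} I_j) = sum_{j >= 1} m(I_j) = sum_{j >= 1} a * r^(j-1),
  with a = 4/5 and r = 2/3.
Since 0 < r = 2/3 < 1, the geometric series converges:
  sum_{j >= 1} a * r^(j-1) = a / (1 - r).
  = 4/5 / (1 - 2/3)
  = 4/5 / (1/3)
  = 12/5.

12/5


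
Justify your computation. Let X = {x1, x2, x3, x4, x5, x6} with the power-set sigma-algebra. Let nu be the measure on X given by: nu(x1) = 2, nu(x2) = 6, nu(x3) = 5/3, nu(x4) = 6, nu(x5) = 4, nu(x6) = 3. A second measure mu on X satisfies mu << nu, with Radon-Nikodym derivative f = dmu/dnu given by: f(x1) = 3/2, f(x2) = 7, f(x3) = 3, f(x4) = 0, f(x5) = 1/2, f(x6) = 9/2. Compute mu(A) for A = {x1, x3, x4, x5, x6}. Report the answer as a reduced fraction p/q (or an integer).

By the defining property of the Radon-Nikodym derivative, for every measurable set A,
  mu(A) = integral_A f dnu.
Since nu is a discrete measure concentrated on the atoms of X, the integral over A reduces to the sum
  mu(A) = sum_{x in A} f(x) * nu({x}).
Computing each term:
  x1: f(x1) * nu(x1) = 3/2 * 2 = 3.
  x3: f(x3) * nu(x3) = 3 * 5/3 = 5.
  x4: f(x4) * nu(x4) = 0 * 6 = 0.
  x5: f(x5) * nu(x5) = 1/2 * 4 = 2.
  x6: f(x6) * nu(x6) = 9/2 * 3 = 27/2.
Summing: mu(A) = 3 + 5 + 0 + 2 + 27/2 = 47/2.

47/2


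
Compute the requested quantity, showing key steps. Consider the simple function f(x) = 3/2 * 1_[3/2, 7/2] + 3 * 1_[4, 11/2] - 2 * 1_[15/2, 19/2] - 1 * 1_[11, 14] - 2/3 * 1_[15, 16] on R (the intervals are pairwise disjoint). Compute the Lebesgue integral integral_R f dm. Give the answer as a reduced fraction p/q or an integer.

For a simple function f = sum_i c_i * 1_{A_i} with disjoint A_i,
  integral f dm = sum_i c_i * m(A_i).
Lengths of the A_i:
  m(A_1) = 7/2 - 3/2 = 2.
  m(A_2) = 11/2 - 4 = 3/2.
  m(A_3) = 19/2 - 15/2 = 2.
  m(A_4) = 14 - 11 = 3.
  m(A_5) = 16 - 15 = 1.
Contributions c_i * m(A_i):
  (3/2) * (2) = 3.
  (3) * (3/2) = 9/2.
  (-2) * (2) = -4.
  (-1) * (3) = -3.
  (-2/3) * (1) = -2/3.
Total: 3 + 9/2 - 4 - 3 - 2/3 = -1/6.

-1/6


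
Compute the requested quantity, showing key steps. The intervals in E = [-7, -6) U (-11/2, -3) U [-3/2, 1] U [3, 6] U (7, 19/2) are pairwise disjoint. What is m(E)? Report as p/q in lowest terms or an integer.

For pairwise disjoint intervals, m(union_i I_i) = sum_i m(I_i),
and m is invariant under swapping open/closed endpoints (single points have measure 0).
So m(E) = sum_i (b_i - a_i).
  I_1 has length -6 - (-7) = 1.
  I_2 has length -3 - (-11/2) = 5/2.
  I_3 has length 1 - (-3/2) = 5/2.
  I_4 has length 6 - 3 = 3.
  I_5 has length 19/2 - 7 = 5/2.
Summing:
  m(E) = 1 + 5/2 + 5/2 + 3 + 5/2 = 23/2.

23/2


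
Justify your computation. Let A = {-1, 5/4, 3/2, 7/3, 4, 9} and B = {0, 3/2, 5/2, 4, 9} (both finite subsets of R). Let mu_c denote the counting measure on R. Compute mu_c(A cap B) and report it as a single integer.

Counting measure on a finite set equals cardinality. mu_c(A cap B) = |A cap B| (elements appearing in both).
Enumerating the elements of A that also lie in B gives 3 element(s).
So mu_c(A cap B) = 3.

3


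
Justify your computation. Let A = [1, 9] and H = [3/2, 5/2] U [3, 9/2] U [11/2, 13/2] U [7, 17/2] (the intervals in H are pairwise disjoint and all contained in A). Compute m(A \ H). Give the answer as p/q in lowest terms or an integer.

The ambient interval has length m(A) = 9 - 1 = 8.
Since the holes are disjoint and sit inside A, by finite additivity
  m(H) = sum_i (b_i - a_i), and m(A \ H) = m(A) - m(H).
Computing the hole measures:
  m(H_1) = 5/2 - 3/2 = 1.
  m(H_2) = 9/2 - 3 = 3/2.
  m(H_3) = 13/2 - 11/2 = 1.
  m(H_4) = 17/2 - 7 = 3/2.
Summed: m(H) = 1 + 3/2 + 1 + 3/2 = 5.
So m(A \ H) = 8 - 5 = 3.

3


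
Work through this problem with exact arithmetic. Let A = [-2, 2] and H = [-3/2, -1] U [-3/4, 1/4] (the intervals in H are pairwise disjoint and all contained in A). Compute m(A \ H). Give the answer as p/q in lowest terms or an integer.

The ambient interval has length m(A) = 2 - (-2) = 4.
Since the holes are disjoint and sit inside A, by finite additivity
  m(H) = sum_i (b_i - a_i), and m(A \ H) = m(A) - m(H).
Computing the hole measures:
  m(H_1) = -1 - (-3/2) = 1/2.
  m(H_2) = 1/4 - (-3/4) = 1.
Summed: m(H) = 1/2 + 1 = 3/2.
So m(A \ H) = 4 - 3/2 = 5/2.

5/2


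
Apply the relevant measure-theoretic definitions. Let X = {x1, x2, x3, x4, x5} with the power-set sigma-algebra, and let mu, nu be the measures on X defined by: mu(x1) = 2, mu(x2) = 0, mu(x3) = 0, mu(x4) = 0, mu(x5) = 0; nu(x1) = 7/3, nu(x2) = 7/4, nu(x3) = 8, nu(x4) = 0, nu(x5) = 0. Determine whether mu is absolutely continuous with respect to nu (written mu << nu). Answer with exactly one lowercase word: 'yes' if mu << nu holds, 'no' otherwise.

mu << nu means: every nu-null measurable set is also mu-null; equivalently, for every atom x, if nu({x}) = 0 then mu({x}) = 0.
Checking each atom:
  x1: nu = 7/3 > 0 -> no constraint.
  x2: nu = 7/4 > 0 -> no constraint.
  x3: nu = 8 > 0 -> no constraint.
  x4: nu = 0, mu = 0 -> consistent with mu << nu.
  x5: nu = 0, mu = 0 -> consistent with mu << nu.
No atom violates the condition. Therefore mu << nu.

yes


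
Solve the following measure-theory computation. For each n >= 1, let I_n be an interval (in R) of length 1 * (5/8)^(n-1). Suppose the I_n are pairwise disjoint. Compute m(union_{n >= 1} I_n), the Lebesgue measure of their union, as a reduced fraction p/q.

By countable additivity of the Lebesgue measure on pairwise disjoint measurable sets,
  m(union_{n >= 1} I_n) = sum_{n >= 1} m(I_n) = sum_{n >= 1} a * r^(n-1),
  with a = 1 and r = 5/8.
Since 0 < r = 5/8 < 1, the geometric series converges:
  sum_{n >= 1} a * r^(n-1) = a / (1 - r).
  = 1 / (1 - 5/8)
  = 1 / (3/8)
  = 8/3.

8/3


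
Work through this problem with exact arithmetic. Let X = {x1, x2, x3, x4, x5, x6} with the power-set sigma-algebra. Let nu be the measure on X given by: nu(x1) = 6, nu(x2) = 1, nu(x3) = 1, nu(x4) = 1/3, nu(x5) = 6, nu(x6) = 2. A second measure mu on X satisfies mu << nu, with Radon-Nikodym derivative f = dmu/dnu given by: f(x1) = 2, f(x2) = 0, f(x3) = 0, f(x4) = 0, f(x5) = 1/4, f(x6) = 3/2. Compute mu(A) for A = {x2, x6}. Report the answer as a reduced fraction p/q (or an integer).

By the defining property of the Radon-Nikodym derivative, for every measurable set A,
  mu(A) = integral_A f dnu.
Since nu is a discrete measure concentrated on the atoms of X, the integral over A reduces to the sum
  mu(A) = sum_{x in A} f(x) * nu({x}).
Computing each term:
  x2: f(x2) * nu(x2) = 0 * 1 = 0.
  x6: f(x6) * nu(x6) = 3/2 * 2 = 3.
Summing: mu(A) = 0 + 3 = 3.

3


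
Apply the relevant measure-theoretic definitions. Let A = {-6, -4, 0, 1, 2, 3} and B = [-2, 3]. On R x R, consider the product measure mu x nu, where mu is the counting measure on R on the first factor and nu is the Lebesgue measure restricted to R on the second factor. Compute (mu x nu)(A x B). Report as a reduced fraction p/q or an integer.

For a measurable rectangle A x B, the product measure satisfies
  (mu x nu)(A x B) = mu(A) * nu(B).
  mu(A) = 6.
  nu(B) = 5.
  (mu x nu)(A x B) = 6 * 5 = 30.

30


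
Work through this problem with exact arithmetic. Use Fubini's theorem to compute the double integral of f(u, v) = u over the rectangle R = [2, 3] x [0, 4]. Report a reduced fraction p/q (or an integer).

f(u, v) is a tensor product of a function of u and a function of v, and both factors are bounded continuous (hence Lebesgue integrable) on the rectangle, so Fubini's theorem applies:
  integral_R f d(m x m) = (integral_a1^b1 u du) * (integral_a2^b2 1 dv).
Inner integral in u: integral_{2}^{3} u du = (3^2 - 2^2)/2
  = 5/2.
Inner integral in v: integral_{0}^{4} 1 dv = (4^1 - 0^1)/1
  = 4.
Product: (5/2) * (4) = 10.

10


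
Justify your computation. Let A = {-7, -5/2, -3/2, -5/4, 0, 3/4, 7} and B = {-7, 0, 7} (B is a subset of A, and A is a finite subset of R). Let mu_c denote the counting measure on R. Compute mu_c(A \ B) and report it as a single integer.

Counting measure assigns mu_c(E) = |E| (number of elements) when E is finite. For B subset A, A \ B is the set of elements of A not in B, so |A \ B| = |A| - |B|.
|A| = 7, |B| = 3, so mu_c(A \ B) = 7 - 3 = 4.

4


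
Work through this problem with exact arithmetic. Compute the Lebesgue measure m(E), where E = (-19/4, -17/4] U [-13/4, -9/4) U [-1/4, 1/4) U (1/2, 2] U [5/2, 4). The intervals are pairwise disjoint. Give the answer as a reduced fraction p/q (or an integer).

For pairwise disjoint intervals, m(union_i I_i) = sum_i m(I_i),
and m is invariant under swapping open/closed endpoints (single points have measure 0).
So m(E) = sum_i (b_i - a_i).
  I_1 has length -17/4 - (-19/4) = 1/2.
  I_2 has length -9/4 - (-13/4) = 1.
  I_3 has length 1/4 - (-1/4) = 1/2.
  I_4 has length 2 - 1/2 = 3/2.
  I_5 has length 4 - 5/2 = 3/2.
Summing:
  m(E) = 1/2 + 1 + 1/2 + 3/2 + 3/2 = 5.

5


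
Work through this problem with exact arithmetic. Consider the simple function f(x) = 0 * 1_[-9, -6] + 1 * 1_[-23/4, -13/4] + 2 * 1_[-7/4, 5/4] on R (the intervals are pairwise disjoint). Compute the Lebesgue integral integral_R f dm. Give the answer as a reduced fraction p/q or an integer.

For a simple function f = sum_i c_i * 1_{A_i} with disjoint A_i,
  integral f dm = sum_i c_i * m(A_i).
Lengths of the A_i:
  m(A_1) = -6 - (-9) = 3.
  m(A_2) = -13/4 - (-23/4) = 5/2.
  m(A_3) = 5/4 - (-7/4) = 3.
Contributions c_i * m(A_i):
  (0) * (3) = 0.
  (1) * (5/2) = 5/2.
  (2) * (3) = 6.
Total: 0 + 5/2 + 6 = 17/2.

17/2


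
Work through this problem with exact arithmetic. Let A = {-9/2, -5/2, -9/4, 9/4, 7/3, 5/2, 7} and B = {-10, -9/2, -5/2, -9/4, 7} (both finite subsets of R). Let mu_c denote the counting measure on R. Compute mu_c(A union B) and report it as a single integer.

Counting measure on a finite set equals cardinality. By inclusion-exclusion, |A union B| = |A| + |B| - |A cap B|.
|A| = 7, |B| = 5, |A cap B| = 4.
So mu_c(A union B) = 7 + 5 - 4 = 8.

8


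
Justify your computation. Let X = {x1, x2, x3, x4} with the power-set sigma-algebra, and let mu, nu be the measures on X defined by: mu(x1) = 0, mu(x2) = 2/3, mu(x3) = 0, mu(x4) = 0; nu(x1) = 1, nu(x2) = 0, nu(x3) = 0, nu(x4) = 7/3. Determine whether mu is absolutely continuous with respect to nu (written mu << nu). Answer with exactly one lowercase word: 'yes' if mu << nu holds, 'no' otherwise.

mu << nu means: every nu-null measurable set is also mu-null; equivalently, for every atom x, if nu({x}) = 0 then mu({x}) = 0.
Checking each atom:
  x1: nu = 1 > 0 -> no constraint.
  x2: nu = 0, mu = 2/3 > 0 -> violates mu << nu.
  x3: nu = 0, mu = 0 -> consistent with mu << nu.
  x4: nu = 7/3 > 0 -> no constraint.
The atom(s) x2 violate the condition (nu = 0 but mu > 0). Therefore mu is NOT absolutely continuous w.r.t. nu.

no


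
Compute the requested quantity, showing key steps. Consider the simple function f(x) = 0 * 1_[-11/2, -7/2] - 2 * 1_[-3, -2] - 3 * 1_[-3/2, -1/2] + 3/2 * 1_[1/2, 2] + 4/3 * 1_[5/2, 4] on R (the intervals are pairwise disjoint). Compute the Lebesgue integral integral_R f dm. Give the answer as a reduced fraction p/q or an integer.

For a simple function f = sum_i c_i * 1_{A_i} with disjoint A_i,
  integral f dm = sum_i c_i * m(A_i).
Lengths of the A_i:
  m(A_1) = -7/2 - (-11/2) = 2.
  m(A_2) = -2 - (-3) = 1.
  m(A_3) = -1/2 - (-3/2) = 1.
  m(A_4) = 2 - 1/2 = 3/2.
  m(A_5) = 4 - 5/2 = 3/2.
Contributions c_i * m(A_i):
  (0) * (2) = 0.
  (-2) * (1) = -2.
  (-3) * (1) = -3.
  (3/2) * (3/2) = 9/4.
  (4/3) * (3/2) = 2.
Total: 0 - 2 - 3 + 9/4 + 2 = -3/4.

-3/4


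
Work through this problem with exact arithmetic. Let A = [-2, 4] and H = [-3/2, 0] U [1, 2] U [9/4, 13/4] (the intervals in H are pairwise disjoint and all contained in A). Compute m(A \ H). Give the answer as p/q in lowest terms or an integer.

The ambient interval has length m(A) = 4 - (-2) = 6.
Since the holes are disjoint and sit inside A, by finite additivity
  m(H) = sum_i (b_i - a_i), and m(A \ H) = m(A) - m(H).
Computing the hole measures:
  m(H_1) = 0 - (-3/2) = 3/2.
  m(H_2) = 2 - 1 = 1.
  m(H_3) = 13/4 - 9/4 = 1.
Summed: m(H) = 3/2 + 1 + 1 = 7/2.
So m(A \ H) = 6 - 7/2 = 5/2.

5/2


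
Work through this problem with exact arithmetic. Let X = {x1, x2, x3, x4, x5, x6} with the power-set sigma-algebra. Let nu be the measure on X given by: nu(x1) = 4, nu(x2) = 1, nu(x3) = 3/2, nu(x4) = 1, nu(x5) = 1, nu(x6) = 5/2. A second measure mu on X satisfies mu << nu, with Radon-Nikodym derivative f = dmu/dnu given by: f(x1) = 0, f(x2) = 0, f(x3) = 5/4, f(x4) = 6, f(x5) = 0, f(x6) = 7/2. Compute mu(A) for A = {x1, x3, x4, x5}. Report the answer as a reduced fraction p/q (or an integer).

By the defining property of the Radon-Nikodym derivative, for every measurable set A,
  mu(A) = integral_A f dnu.
Since nu is a discrete measure concentrated on the atoms of X, the integral over A reduces to the sum
  mu(A) = sum_{x in A} f(x) * nu({x}).
Computing each term:
  x1: f(x1) * nu(x1) = 0 * 4 = 0.
  x3: f(x3) * nu(x3) = 5/4 * 3/2 = 15/8.
  x4: f(x4) * nu(x4) = 6 * 1 = 6.
  x5: f(x5) * nu(x5) = 0 * 1 = 0.
Summing: mu(A) = 0 + 15/8 + 6 + 0 = 63/8.

63/8


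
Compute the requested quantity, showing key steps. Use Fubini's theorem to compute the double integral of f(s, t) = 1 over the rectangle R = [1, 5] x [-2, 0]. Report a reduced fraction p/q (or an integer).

f(s, t) is a tensor product of a function of s and a function of t, and both factors are bounded continuous (hence Lebesgue integrable) on the rectangle, so Fubini's theorem applies:
  integral_R f d(m x m) = (integral_a1^b1 1 ds) * (integral_a2^b2 1 dt).
Inner integral in s: integral_{1}^{5} 1 ds = (5^1 - 1^1)/1
  = 4.
Inner integral in t: integral_{-2}^{0} 1 dt = (0^1 - (-2)^1)/1
  = 2.
Product: (4) * (2) = 8.

8


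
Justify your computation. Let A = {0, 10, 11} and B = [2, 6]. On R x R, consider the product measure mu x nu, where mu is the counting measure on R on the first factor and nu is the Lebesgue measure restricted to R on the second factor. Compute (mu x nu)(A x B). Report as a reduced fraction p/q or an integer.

For a measurable rectangle A x B, the product measure satisfies
  (mu x nu)(A x B) = mu(A) * nu(B).
  mu(A) = 3.
  nu(B) = 4.
  (mu x nu)(A x B) = 3 * 4 = 12.

12


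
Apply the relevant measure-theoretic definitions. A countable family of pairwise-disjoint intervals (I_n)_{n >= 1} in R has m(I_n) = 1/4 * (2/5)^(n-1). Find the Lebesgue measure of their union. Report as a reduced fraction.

By countable additivity of the Lebesgue measure on pairwise disjoint measurable sets,
  m(union_{n >= 1} I_n) = sum_{n >= 1} m(I_n) = sum_{n >= 1} a * r^(n-1),
  with a = 1/4 and r = 2/5.
Since 0 < r = 2/5 < 1, the geometric series converges:
  sum_{n >= 1} a * r^(n-1) = a / (1 - r).
  = 1/4 / (1 - 2/5)
  = 1/4 / (3/5)
  = 5/12.

5/12


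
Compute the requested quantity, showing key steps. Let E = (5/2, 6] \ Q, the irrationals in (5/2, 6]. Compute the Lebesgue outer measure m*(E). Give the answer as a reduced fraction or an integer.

The interval I = (5/2, 6] has m(I) = 6 - 5/2 = 7/2 (endpoints are measure-zero, so open/closed/half-open agree). Write I = (I cap Q) u (I \ Q). The rationals in I are countable, so m*(I cap Q) = 0 (cover each rational by intervals whose total length is arbitrarily small). By countable subadditivity m*(I) <= m*(I cap Q) + m*(I \ Q), hence m*(I \ Q) >= m(I) = 7/2. The reverse inequality m*(I \ Q) <= m*(I) = 7/2 is trivial since (I \ Q) is a subset of I. Therefore m*(I \ Q) = 7/2.

7/2


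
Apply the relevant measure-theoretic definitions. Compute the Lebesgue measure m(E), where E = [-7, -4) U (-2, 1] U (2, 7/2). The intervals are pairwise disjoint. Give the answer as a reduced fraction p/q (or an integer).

For pairwise disjoint intervals, m(union_i I_i) = sum_i m(I_i),
and m is invariant under swapping open/closed endpoints (single points have measure 0).
So m(E) = sum_i (b_i - a_i).
  I_1 has length -4 - (-7) = 3.
  I_2 has length 1 - (-2) = 3.
  I_3 has length 7/2 - 2 = 3/2.
Summing:
  m(E) = 3 + 3 + 3/2 = 15/2.

15/2


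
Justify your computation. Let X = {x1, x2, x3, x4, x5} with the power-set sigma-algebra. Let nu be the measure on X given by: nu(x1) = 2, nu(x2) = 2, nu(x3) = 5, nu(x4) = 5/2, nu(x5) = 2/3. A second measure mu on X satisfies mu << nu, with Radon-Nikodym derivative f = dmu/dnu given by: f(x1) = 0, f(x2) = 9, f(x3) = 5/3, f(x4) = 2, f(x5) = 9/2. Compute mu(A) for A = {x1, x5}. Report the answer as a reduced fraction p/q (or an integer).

By the defining property of the Radon-Nikodym derivative, for every measurable set A,
  mu(A) = integral_A f dnu.
Since nu is a discrete measure concentrated on the atoms of X, the integral over A reduces to the sum
  mu(A) = sum_{x in A} f(x) * nu({x}).
Computing each term:
  x1: f(x1) * nu(x1) = 0 * 2 = 0.
  x5: f(x5) * nu(x5) = 9/2 * 2/3 = 3.
Summing: mu(A) = 0 + 3 = 3.

3


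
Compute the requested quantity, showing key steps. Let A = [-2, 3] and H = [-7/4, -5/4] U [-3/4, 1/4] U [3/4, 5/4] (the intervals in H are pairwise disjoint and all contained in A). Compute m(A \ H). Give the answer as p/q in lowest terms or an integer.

The ambient interval has length m(A) = 3 - (-2) = 5.
Since the holes are disjoint and sit inside A, by finite additivity
  m(H) = sum_i (b_i - a_i), and m(A \ H) = m(A) - m(H).
Computing the hole measures:
  m(H_1) = -5/4 - (-7/4) = 1/2.
  m(H_2) = 1/4 - (-3/4) = 1.
  m(H_3) = 5/4 - 3/4 = 1/2.
Summed: m(H) = 1/2 + 1 + 1/2 = 2.
So m(A \ H) = 5 - 2 = 3.

3


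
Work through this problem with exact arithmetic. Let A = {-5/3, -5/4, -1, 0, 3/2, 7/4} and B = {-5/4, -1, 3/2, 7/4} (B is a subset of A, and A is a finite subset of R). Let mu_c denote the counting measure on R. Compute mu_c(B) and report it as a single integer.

Counting measure assigns mu_c(E) = |E| (number of elements) when E is finite.
B has 4 element(s), so mu_c(B) = 4.

4


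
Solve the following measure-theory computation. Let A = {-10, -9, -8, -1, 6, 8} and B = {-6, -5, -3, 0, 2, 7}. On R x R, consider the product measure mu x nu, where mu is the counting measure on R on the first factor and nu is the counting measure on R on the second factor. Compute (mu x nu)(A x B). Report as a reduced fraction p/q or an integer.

For a measurable rectangle A x B, the product measure satisfies
  (mu x nu)(A x B) = mu(A) * nu(B).
  mu(A) = 6.
  nu(B) = 6.
  (mu x nu)(A x B) = 6 * 6 = 36.

36


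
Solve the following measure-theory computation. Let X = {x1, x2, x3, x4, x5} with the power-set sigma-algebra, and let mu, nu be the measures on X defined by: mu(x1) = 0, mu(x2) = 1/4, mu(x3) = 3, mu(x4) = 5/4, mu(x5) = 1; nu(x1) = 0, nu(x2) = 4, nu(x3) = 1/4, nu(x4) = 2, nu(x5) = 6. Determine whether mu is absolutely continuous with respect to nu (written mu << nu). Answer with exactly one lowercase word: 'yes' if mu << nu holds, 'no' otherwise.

mu << nu means: every nu-null measurable set is also mu-null; equivalently, for every atom x, if nu({x}) = 0 then mu({x}) = 0.
Checking each atom:
  x1: nu = 0, mu = 0 -> consistent with mu << nu.
  x2: nu = 4 > 0 -> no constraint.
  x3: nu = 1/4 > 0 -> no constraint.
  x4: nu = 2 > 0 -> no constraint.
  x5: nu = 6 > 0 -> no constraint.
No atom violates the condition. Therefore mu << nu.

yes


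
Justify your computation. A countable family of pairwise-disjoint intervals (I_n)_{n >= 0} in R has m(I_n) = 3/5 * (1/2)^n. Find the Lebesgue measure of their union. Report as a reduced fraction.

By countable additivity of the Lebesgue measure on pairwise disjoint measurable sets,
  m(union_{n >= 0} I_n) = sum_{n >= 0} m(I_n) = sum_{n >= 0} a * r^n,
  with a = 3/5 and r = 1/2.
Since 0 < r = 1/2 < 1, the geometric series converges:
  sum_{n >= 0} a * r^n = a / (1 - r).
  = 3/5 / (1 - 1/2)
  = 3/5 / (1/2)
  = 6/5.

6/5


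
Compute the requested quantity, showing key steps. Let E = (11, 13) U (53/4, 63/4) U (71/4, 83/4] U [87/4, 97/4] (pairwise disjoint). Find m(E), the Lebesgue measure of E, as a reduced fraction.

For pairwise disjoint intervals, m(union_i I_i) = sum_i m(I_i),
and m is invariant under swapping open/closed endpoints (single points have measure 0).
So m(E) = sum_i (b_i - a_i).
  I_1 has length 13 - 11 = 2.
  I_2 has length 63/4 - 53/4 = 5/2.
  I_3 has length 83/4 - 71/4 = 3.
  I_4 has length 97/4 - 87/4 = 5/2.
Summing:
  m(E) = 2 + 5/2 + 3 + 5/2 = 10.

10


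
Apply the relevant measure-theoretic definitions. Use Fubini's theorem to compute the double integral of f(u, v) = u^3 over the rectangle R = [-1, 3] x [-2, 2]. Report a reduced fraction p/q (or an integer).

f(u, v) is a tensor product of a function of u and a function of v, and both factors are bounded continuous (hence Lebesgue integrable) on the rectangle, so Fubini's theorem applies:
  integral_R f d(m x m) = (integral_a1^b1 u^3 du) * (integral_a2^b2 1 dv).
Inner integral in u: integral_{-1}^{3} u^3 du = (3^4 - (-1)^4)/4
  = 20.
Inner integral in v: integral_{-2}^{2} 1 dv = (2^1 - (-2)^1)/1
  = 4.
Product: (20) * (4) = 80.

80


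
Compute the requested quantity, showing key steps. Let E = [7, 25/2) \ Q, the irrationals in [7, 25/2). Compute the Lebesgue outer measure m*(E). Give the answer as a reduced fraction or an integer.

The interval I = [7, 25/2) has m(I) = 25/2 - 7 = 11/2 (endpoints are measure-zero, so open/closed/half-open agree). Write I = (I cap Q) u (I \ Q). The rationals in I are countable, so m*(I cap Q) = 0 (cover each rational by intervals whose total length is arbitrarily small). By countable subadditivity m*(I) <= m*(I cap Q) + m*(I \ Q), hence m*(I \ Q) >= m(I) = 11/2. The reverse inequality m*(I \ Q) <= m*(I) = 11/2 is trivial since (I \ Q) is a subset of I. Therefore m*(I \ Q) = 11/2.

11/2


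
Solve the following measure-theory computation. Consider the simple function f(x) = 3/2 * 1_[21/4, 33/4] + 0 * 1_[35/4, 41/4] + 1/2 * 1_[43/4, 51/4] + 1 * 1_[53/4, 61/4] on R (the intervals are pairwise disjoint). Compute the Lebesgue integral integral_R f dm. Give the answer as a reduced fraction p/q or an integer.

For a simple function f = sum_i c_i * 1_{A_i} with disjoint A_i,
  integral f dm = sum_i c_i * m(A_i).
Lengths of the A_i:
  m(A_1) = 33/4 - 21/4 = 3.
  m(A_2) = 41/4 - 35/4 = 3/2.
  m(A_3) = 51/4 - 43/4 = 2.
  m(A_4) = 61/4 - 53/4 = 2.
Contributions c_i * m(A_i):
  (3/2) * (3) = 9/2.
  (0) * (3/2) = 0.
  (1/2) * (2) = 1.
  (1) * (2) = 2.
Total: 9/2 + 0 + 1 + 2 = 15/2.

15/2


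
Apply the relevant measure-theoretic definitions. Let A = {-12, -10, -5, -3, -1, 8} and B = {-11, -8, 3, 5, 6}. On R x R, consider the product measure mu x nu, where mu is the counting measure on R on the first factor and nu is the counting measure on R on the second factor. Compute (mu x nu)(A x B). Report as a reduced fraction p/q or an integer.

For a measurable rectangle A x B, the product measure satisfies
  (mu x nu)(A x B) = mu(A) * nu(B).
  mu(A) = 6.
  nu(B) = 5.
  (mu x nu)(A x B) = 6 * 5 = 30.

30


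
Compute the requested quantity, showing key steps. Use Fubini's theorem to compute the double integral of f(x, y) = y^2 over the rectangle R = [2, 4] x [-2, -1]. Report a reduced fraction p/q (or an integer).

f(x, y) is a tensor product of a function of x and a function of y, and both factors are bounded continuous (hence Lebesgue integrable) on the rectangle, so Fubini's theorem applies:
  integral_R f d(m x m) = (integral_a1^b1 1 dx) * (integral_a2^b2 y^2 dy).
Inner integral in x: integral_{2}^{4} 1 dx = (4^1 - 2^1)/1
  = 2.
Inner integral in y: integral_{-2}^{-1} y^2 dy = ((-1)^3 - (-2)^3)/3
  = 7/3.
Product: (2) * (7/3) = 14/3.

14/3


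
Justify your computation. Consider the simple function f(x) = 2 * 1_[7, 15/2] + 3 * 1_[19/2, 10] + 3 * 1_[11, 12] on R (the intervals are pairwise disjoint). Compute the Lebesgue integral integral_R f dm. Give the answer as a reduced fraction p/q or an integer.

For a simple function f = sum_i c_i * 1_{A_i} with disjoint A_i,
  integral f dm = sum_i c_i * m(A_i).
Lengths of the A_i:
  m(A_1) = 15/2 - 7 = 1/2.
  m(A_2) = 10 - 19/2 = 1/2.
  m(A_3) = 12 - 11 = 1.
Contributions c_i * m(A_i):
  (2) * (1/2) = 1.
  (3) * (1/2) = 3/2.
  (3) * (1) = 3.
Total: 1 + 3/2 + 3 = 11/2.

11/2


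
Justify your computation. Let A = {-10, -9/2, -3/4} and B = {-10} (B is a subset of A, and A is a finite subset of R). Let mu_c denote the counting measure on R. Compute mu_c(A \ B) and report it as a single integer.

Counting measure assigns mu_c(E) = |E| (number of elements) when E is finite. For B subset A, A \ B is the set of elements of A not in B, so |A \ B| = |A| - |B|.
|A| = 3, |B| = 1, so mu_c(A \ B) = 3 - 1 = 2.

2


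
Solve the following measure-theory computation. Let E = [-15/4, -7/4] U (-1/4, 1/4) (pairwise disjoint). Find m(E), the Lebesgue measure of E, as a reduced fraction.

For pairwise disjoint intervals, m(union_i I_i) = sum_i m(I_i),
and m is invariant under swapping open/closed endpoints (single points have measure 0).
So m(E) = sum_i (b_i - a_i).
  I_1 has length -7/4 - (-15/4) = 2.
  I_2 has length 1/4 - (-1/4) = 1/2.
Summing:
  m(E) = 2 + 1/2 = 5/2.

5/2
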